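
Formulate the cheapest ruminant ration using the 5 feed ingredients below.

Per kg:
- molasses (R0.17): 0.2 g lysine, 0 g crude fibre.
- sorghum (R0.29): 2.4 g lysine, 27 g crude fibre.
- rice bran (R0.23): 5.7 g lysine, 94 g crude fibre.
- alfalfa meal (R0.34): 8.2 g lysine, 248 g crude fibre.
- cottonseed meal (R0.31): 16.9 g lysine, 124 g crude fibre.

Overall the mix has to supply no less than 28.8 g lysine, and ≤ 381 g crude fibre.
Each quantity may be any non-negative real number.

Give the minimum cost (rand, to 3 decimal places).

Let x1 = kg of molasses, x2 = kg of sorghum, x3 = kg of rice bran, x4 = kg of alfalfa meal, x5 = kg of cottonseed meal.
min 0.17x1 + 0.29x2 + 0.23x3 + 0.34x4 + 0.31x5 with:
  0.2x1 + 2.4x2 + 5.7x3 + 8.2x4 + 16.9x5 ≥ 28.8   (lysine)
  27x2 + 94x3 + 248x4 + 124x5 ≤ 381   (crude fibre)
  x1, x2, x3, x4, x5 ≥ 0.
The cheapest feasible vertex uses only cottonseed meal; molasses, sorghum, rice bran, alfalfa meal are not used. There the lysine constraint is tight.
Solving gives x5 = 1.704.
Total cost: 0.31·1.704 = 0.52824.

R0.528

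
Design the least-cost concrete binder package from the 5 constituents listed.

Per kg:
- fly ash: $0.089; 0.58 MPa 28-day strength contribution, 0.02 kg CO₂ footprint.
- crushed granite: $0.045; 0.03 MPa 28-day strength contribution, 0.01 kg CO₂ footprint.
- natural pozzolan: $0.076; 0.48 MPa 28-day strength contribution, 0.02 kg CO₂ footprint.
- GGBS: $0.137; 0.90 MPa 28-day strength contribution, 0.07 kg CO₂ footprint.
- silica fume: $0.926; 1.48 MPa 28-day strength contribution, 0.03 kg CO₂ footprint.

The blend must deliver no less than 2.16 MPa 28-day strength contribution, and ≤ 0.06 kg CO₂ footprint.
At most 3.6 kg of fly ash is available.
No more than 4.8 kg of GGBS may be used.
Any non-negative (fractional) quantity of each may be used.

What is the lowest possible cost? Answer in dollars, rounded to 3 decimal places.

Let x1 = kg of fly ash, x2 = kg of crushed granite, x3 = kg of natural pozzolan, x4 = kg of GGBS, x5 = kg of silica fume.
Minimise 0.089x1 + 0.045x2 + 0.076x3 + 0.137x4 + 0.926x5 s.t.:
  0.58x1 + 0.03x2 + 0.48x3 + 0.9x4 + 1.48x5 ≥ 2.16   (28-day strength contribution)
  0.02x1 + 0.01x2 + 0.02x3 + 0.07x4 + 0.03x5 ≤ 0.06   (CO₂ footprint)
  x1 ≤ 3.6
  x4 ≤ 4.8
  x1, x2, x3, x4, x5 ≥ 0.
At the optimum only fly ash, silica fume are positive (crushed granite, natural pozzolan, GGBS = 0). Binding constraints: 28-day strength contribution and CO₂ footprint.
Optimal quantities: fly ash = 1.967 kg, silica fume = 0.6885 kg.
Total cost: 0.089·1.967 + 0.926·0.6885 = 0.81261.

$0.813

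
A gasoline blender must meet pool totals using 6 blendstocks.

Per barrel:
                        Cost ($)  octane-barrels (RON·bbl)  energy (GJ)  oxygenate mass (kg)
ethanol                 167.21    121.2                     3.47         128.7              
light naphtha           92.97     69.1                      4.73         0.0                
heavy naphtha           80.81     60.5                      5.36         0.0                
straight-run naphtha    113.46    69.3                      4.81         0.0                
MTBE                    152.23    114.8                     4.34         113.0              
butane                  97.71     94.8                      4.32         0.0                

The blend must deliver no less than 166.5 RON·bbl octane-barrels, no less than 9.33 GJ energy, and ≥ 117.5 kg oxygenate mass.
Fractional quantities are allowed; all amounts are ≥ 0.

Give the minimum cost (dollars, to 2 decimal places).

$230.92

This is a linear program. Let x1 = barrels of ethanol, x2 = barrels of light naphtha, x3 = barrels of heavy naphtha, x4 = barrels of straight-run naphtha, x5 = barrels of MTBE, x6 = barrels of butane.
Minimise 167.21x1 + 92.97x2 + 80.81x3 + 113.46x4 + 152.23x5 + 97.71x6 subject to:
  121.2x1 + 69.1x2 + 60.5x3 + 69.3x4 + 114.8x5 + 94.8x6 ≥ 166.5   (octane-barrels)
  3.47x1 + 4.73x2 + 5.36x3 + 4.81x4 + 4.34x5 + 4.32x6 ≥ 9.33   (energy)
  128.7x1 + 113x5 ≥ 117.5   (oxygenate mass)
  x1, x2, x3, x4, x5, x6 ≥ 0.
At the optimum only heavy naphtha, MTBE are positive (ethanol, light naphtha, straight-run naphtha, butane = 0). There the energy and oxygenate mass constraints are tight.
Solving gives x3 = 0.89873, x5 = 1.0398.
Objective = 80.81·0.89873 + 152.23·1.0398 = 230.9151.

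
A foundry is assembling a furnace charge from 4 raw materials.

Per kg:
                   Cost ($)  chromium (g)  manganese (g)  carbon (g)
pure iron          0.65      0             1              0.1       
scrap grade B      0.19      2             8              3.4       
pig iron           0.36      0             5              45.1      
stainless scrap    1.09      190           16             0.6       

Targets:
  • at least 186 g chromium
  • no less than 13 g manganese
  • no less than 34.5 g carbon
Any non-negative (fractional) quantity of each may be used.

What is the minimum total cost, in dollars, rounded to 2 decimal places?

Treat it as an LP. Let x1 = kg of pure iron, x2 = kg of scrap grade B, x3 = kg of pig iron, x4 = kg of stainless scrap.
Minimize 0.65x1 + 0.19x2 + 0.36x3 + 1.09x4 with:
  2x2 + 190x4 ≥ 186   (chromium)
  1x1 + 8x2 + 5x3 + 16x4 ≥ 13   (manganese)
  0.1x1 + 3.4x2 + 45.1x3 + 0.6x4 ≥ 34.5   (carbon)
  x1, x2, x3, x4 ≥ 0.
At the optimum only pig iron, stainless scrap are positive (pure iron, scrap grade B = 0). Binding constraints: chromium and carbon.
That vertex is x3 = 0.7519, x4 = 0.9789.
Cost = 0.36·0.7519 + 1.09·0.9789 = 1.3377.

$1.34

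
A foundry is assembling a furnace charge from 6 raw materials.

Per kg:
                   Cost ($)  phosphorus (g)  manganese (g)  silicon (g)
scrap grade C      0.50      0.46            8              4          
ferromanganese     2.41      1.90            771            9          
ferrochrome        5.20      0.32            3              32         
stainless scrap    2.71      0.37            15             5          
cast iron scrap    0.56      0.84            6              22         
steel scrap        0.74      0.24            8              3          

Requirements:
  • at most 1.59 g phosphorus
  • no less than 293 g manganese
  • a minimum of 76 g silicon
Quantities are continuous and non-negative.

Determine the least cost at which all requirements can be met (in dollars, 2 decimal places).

$11.92

Treat it as an LP. Let x1 = kg of scrap grade C, x2 = kg of ferromanganese, x3 = kg of ferrochrome, x4 = kg of stainless scrap, x5 = kg of cast iron scrap, x6 = kg of steel scrap.
min 0.5x1 + 2.41x2 + 5.2x3 + 2.71x4 + 0.56x5 + 0.74x6 with:
  0.46x1 + 1.9x2 + 0.32x3 + 0.37x4 + 0.84x5 + 0.24x6 ≤ 1.59   (phosphorus)
  8x1 + 771x2 + 3x3 + 15x4 + 6x5 + 8x6 ≥ 293   (manganese)
  4x1 + 9x2 + 32x3 + 5x4 + 22x5 + 3x6 ≥ 76   (silicon)
  x1, x2, x3, x4, x5, x6 ≥ 0.
At the optimum only ferromanganese, ferrochrome, cast iron scrap are positive (scrap grade C, stainless scrap, steel scrap = 0). Binding constraints: phosphorus, manganese, silicon.
Optimal quantities: ferromanganese = 0.3699 kg, ferrochrome = 2.093 kg, cast iron scrap = 0.2589 kg.
Cost = 2.41·0.3699 + 5.2·2.093 + 0.56·0.2589 = 11.9200.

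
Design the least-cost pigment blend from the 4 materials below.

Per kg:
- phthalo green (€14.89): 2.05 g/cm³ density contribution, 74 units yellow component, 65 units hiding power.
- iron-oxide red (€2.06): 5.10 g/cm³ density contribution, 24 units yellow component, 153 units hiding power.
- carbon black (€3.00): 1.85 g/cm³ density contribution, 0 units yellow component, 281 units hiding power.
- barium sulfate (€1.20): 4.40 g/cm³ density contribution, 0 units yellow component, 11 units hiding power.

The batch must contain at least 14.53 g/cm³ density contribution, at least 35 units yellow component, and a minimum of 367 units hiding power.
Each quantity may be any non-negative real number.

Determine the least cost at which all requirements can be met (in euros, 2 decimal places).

€5.54

This is a linear program. Let x1 = kg of phthalo green, x2 = kg of iron-oxide red, x3 = kg of carbon black, x4 = kg of barium sulfate.
Minimise 14.89x1 + 2.06x2 + 3x3 + 1.2x4 subject to:
  2.05x1 + 5.1x2 + 1.85x3 + 4.4x4 ≥ 14.53   (density contribution)
  74x1 + 24x2 ≥ 35   (yellow component)
  65x1 + 153x2 + 281x3 + 11x4 ≥ 367   (hiding power)
  x1, x2, x3, x4 ≥ 0.
The optimal basis is {iron-oxide red, barium sulfate}; phthalo green, carbon black drop out. There the density contribution and hiding power constraints are tight.
That vertex is x2 = 2.358, x4 = 0.5694.
Hence cost = 2.06·2.358 + 1.2·0.5694 = €5.5408.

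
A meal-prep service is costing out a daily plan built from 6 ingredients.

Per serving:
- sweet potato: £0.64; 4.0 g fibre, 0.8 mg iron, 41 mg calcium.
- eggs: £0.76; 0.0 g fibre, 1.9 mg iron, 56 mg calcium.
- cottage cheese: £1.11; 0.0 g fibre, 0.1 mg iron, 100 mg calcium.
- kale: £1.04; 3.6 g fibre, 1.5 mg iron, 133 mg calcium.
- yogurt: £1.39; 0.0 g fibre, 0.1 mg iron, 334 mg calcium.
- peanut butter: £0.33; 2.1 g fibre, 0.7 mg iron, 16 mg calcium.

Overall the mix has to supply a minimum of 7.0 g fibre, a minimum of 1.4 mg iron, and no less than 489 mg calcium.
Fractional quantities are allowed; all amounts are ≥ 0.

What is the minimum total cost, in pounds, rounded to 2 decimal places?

£2.86

Let x1 = servings of sweet potato, x2 = servings of eggs, x3 = servings of cottage cheese, x4 = servings of kale, x5 = servings of yogurt, x6 = servings of peanut butter.
min 0.64x1 + 0.76x2 + 1.11x3 + 1.04x4 + 1.39x5 + 0.33x6 s.t.:
  4x1 + 3.6x4 + 2.1x6 ≥ 7   (fibre)
  0.8x1 + 1.9x2 + 0.1x3 + 1.5x4 + 0.1x5 + 0.7x6 ≥ 1.4   (iron)
  41x1 + 56x2 + 100x3 + 133x4 + 334x5 + 16x6 ≥ 489   (calcium)
  x1, x2, x3, x4, x5, x6 ≥ 0.
At the optimum only sweet potato, yogurt are positive (eggs, cottage cheese, kale, peanut butter = 0). The fibre and calcium requirements are met with equality.
That vertex is x1 = 1.75, x5 = 1.249.
Total cost: 0.64·1.75 + 1.39·1.249 = 2.8561.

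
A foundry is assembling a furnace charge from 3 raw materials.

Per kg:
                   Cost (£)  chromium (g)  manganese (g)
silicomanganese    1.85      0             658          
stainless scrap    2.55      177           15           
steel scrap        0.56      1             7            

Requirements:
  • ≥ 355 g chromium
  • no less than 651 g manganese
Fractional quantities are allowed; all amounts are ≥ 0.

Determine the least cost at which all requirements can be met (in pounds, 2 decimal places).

£6.86

This is a linear program. Let x1 = kg of silicomanganese, x2 = kg of stainless scrap, x3 = kg of steel scrap.
Minimise 1.85x1 + 2.55x2 + 0.56x3 with:
  177x2 + 1x3 ≥ 355   (chromium)
  658x1 + 15x2 + 7x3 ≥ 651   (manganese)
  x1, x2, x3 ≥ 0.
The cheapest feasible vertex uses only silicomanganese, stainless scrap; steel scrap is not used. The chromium and manganese requirements are met with equality.
So silicomanganese = 0.9436 kg, stainless scrap = 2.006 kg.
Objective = 1.85·0.9436 + 2.55·2.006 = 6.8610.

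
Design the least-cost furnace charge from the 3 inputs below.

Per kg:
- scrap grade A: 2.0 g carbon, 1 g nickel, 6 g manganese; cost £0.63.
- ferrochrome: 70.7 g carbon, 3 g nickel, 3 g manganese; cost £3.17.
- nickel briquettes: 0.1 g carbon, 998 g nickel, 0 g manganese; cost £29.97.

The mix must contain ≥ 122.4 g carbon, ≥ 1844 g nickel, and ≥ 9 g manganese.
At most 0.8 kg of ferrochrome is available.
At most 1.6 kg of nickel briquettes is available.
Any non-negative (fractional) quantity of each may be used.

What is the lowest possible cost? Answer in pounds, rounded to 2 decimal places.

£203.69

Let x1 = kg of scrap grade A, x2 = kg of ferrochrome, x3 = kg of nickel briquettes.
Minimise 0.63x1 + 3.17x2 + 29.97x3 with:
  2x1 + 70.7x2 + 0.1x3 ≥ 122.4   (carbon)
  1x1 + 3x2 + 998x3 ≥ 1844   (nickel)
  6x1 + 3x2 ≥ 9   (manganese)
  x2 ≤ 0.8
  x3 ≤ 1.6
  x1, x2, x3 ≥ 0.
The cheapest feasible vertex uses only scrap grade A, nickel briquettes; ferrochrome is not used. The nickel and the nickel briquettes cap requirements are met with equality.
That vertex is x1 = 247.2, x3 = 1.6.
Total cost: 0.63·247.2 + 29.97·1.6 = 203.6880.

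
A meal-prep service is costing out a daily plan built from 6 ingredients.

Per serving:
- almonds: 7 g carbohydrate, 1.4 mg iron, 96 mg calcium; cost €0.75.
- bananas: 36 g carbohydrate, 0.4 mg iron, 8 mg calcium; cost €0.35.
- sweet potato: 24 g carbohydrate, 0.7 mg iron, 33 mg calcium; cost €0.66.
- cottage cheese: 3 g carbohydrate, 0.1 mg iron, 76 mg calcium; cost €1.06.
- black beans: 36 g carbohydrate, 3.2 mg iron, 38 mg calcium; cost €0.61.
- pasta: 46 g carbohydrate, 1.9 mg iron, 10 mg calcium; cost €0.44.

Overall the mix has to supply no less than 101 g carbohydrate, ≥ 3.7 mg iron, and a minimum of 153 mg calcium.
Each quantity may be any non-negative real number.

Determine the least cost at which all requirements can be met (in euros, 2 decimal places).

€1.91

Let x1 = servings of almonds, x2 = servings of bananas, x3 = servings of sweet potato, x4 = servings of cottage cheese, x5 = servings of black beans, x6 = servings of pasta.
min 0.75x1 + 0.35x2 + 0.66x3 + 1.06x4 + 0.61x5 + 0.44x6 subject to:
  7x1 + 36x2 + 24x3 + 3x4 + 36x5 + 46x6 ≥ 101   (carbohydrate)
  1.4x1 + 0.4x2 + 0.7x3 + 0.1x4 + 3.2x5 + 1.9x6 ≥ 3.7   (iron)
  96x1 + 8x2 + 33x3 + 76x4 + 38x5 + 10x6 ≥ 153   (calcium)
  x1, x2, x3, x4, x5, x6 ≥ 0.
At the optimum only almonds, pasta are positive (bananas, sweet potato, cottage cheese, black beans = 0). Binding constraints: carbohydrate and calcium.
So almonds = 1.387 servings, pasta = 1.985 servings.
Hence cost = 0.75·1.387 + 0.44·1.985 = €1.9137.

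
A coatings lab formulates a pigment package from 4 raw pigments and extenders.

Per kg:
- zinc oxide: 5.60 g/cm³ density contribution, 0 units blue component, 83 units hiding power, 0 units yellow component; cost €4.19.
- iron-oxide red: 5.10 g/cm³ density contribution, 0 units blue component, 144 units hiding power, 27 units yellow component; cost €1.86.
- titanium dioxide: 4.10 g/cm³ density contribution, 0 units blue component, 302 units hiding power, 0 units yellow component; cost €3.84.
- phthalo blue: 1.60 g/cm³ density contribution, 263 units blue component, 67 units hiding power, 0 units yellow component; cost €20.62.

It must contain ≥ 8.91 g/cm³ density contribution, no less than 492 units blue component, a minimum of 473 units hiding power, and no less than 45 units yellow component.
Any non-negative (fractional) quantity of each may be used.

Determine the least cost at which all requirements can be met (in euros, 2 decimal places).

Set it up as a linear program. Let x1 = kg of zinc oxide, x2 = kg of iron-oxide red, x3 = kg of titanium dioxide, x4 = kg of phthalo blue.
Minimise 4.19x1 + 1.86x2 + 3.84x3 + 20.62x4 with:
  5.6x1 + 5.1x2 + 4.1x3 + 1.6x4 ≥ 8.91   (density contribution)
  263x4 ≥ 492   (blue component)
  83x1 + 144x2 + 302x3 + 67x4 ≥ 473   (hiding power)
  27x2 ≥ 45   (yellow component)
  x1, x2, x3, x4 ≥ 0.
The cheapest feasible vertex uses only iron-oxide red, titanium dioxide, phthalo blue; zinc oxide is not used. The blue component, hiding power, yellow component requirements are met with equality.
So iron-oxide red = 1.6667 kg, titanium dioxide = 0.3565 kg, phthalo blue = 1.8707 kg.
Hence cost = 1.86·1.6667 + 3.84·0.3565 + 20.62·1.8707 = €43.0429.

€43.04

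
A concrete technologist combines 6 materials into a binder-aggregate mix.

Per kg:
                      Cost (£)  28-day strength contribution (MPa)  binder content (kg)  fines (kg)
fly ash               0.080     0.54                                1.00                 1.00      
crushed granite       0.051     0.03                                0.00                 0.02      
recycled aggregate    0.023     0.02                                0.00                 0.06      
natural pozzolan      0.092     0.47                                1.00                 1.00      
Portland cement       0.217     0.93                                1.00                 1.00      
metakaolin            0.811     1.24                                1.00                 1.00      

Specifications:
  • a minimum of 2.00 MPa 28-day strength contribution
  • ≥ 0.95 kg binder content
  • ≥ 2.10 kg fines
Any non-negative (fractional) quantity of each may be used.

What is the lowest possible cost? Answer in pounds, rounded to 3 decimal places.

This is a linear program. Let x1 = kg of fly ash, x2 = kg of crushed granite, x3 = kg of recycled aggregate, x4 = kg of natural pozzolan, x5 = kg of Portland cement, x6 = kg of metakaolin.
min 0.08x1 + 0.051x2 + 0.023x3 + 0.092x4 + 0.217x5 + 0.811x6 with:
  0.54x1 + 0.03x2 + 0.02x3 + 0.47x4 + 0.93x5 + 1.24x6 ≥ 2   (28-day strength contribution)
  1x1 + 1x4 + 1x5 + 1x6 ≥ 0.95   (binder content)
  1x1 + 0.02x2 + 0.06x3 + 1x4 + 1x5 + 1x6 ≥ 2.1   (fines)
  x1, x2, x3, x4, x5, x6 ≥ 0.
The optimal basis is {fly ash}; crushed granite, recycled aggregate, natural pozzolan, Portland cement, metakaolin drop out. Binding constraint: 28-day strength contribution.
That vertex is x1 = 3.704.
Hence cost = 0.08·3.704 = £0.29632.

£0.296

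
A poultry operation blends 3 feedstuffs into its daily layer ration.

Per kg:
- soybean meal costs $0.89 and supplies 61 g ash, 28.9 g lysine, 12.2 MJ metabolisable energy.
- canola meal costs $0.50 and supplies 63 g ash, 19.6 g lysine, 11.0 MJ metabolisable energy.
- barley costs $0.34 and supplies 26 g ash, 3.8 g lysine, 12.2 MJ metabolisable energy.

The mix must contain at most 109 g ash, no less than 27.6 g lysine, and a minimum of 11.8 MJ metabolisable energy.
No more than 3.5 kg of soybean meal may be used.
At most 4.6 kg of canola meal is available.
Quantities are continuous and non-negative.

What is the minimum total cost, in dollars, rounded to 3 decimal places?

Set it up as a linear program. Let x1 = kg of soybean meal, x2 = kg of canola meal, x3 = kg of barley.
Minimize 0.89x1 + 0.5x2 + 0.34x3 s.t.:
  61x1 + 63x2 + 26x3 ≤ 109   (ash)
  28.9x1 + 19.6x2 + 3.8x3 ≥ 27.6   (lysine)
  12.2x1 + 11x2 + 12.2x3 ≥ 11.8   (metabolisable energy)
  x1 ≤ 3.5
  x2 ≤ 4.6
  x1, x2, x3 ≥ 0.
The minimum-cost mix takes nothing from soybean meal, barley — only canola meal. There the lysine constraint is tight.
That vertex is x2 = 1.408.
Hence cost = 0.5·1.408 = $0.70400.

$0.704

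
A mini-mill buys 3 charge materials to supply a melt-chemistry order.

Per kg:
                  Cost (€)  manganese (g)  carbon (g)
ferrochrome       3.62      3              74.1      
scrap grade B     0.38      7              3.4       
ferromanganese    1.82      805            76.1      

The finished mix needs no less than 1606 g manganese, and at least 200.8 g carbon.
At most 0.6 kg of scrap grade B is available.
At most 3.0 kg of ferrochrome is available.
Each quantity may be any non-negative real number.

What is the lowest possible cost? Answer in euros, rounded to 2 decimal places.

Let x1 = kg of ferrochrome, x2 = kg of scrap grade B, x3 = kg of ferromanganese.
Minimize 3.62x1 + 0.38x2 + 1.82x3 subject to:
  3x1 + 7x2 + 805x3 ≥ 1606   (manganese)
  74.1x1 + 3.4x2 + 76.1x3 ≥ 200.8   (carbon)
  x2 ≤ 0.6
  x1 ≤ 3
  x1, x2, x3 ≥ 0.
The optimal basis is {ferromanganese}; ferrochrome, scrap grade B drop out. The carbon requirement is met with equality.
Solving gives x3 = 2.639.
Hence cost = 1.82·2.639 = €4.8030.

€4.80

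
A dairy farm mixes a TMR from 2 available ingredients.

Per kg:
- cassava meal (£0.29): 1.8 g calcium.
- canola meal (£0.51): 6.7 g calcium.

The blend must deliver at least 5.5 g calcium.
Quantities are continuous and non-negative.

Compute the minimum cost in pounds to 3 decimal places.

£0.419

This is a linear program. Let x1 = kg of cassava meal, x2 = kg of canola meal.
Minimize 0.29x1 + 0.51x2 s.t.:
  1.8x1 + 6.7x2 ≥ 5.5   (calcium)
  x1, x2 ≥ 0.
The minimum-cost mix takes nothing from cassava meal — only canola meal. The calcium requirement is met with equality.
Solving gives x2 = 0.8209.
Objective = 0.51·0.8209 = 0.41866.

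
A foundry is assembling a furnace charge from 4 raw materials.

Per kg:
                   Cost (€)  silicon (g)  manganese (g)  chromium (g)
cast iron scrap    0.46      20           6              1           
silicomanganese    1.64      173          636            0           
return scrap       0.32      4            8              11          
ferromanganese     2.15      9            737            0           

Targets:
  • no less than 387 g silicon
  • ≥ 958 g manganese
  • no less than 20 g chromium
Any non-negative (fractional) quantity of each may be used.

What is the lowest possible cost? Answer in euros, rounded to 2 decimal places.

€4.18

Set it up as a linear program. Let x1 = kg of cast iron scrap, x2 = kg of silicomanganese, x3 = kg of return scrap, x4 = kg of ferromanganese.
min 0.46x1 + 1.64x2 + 0.32x3 + 2.15x4 with:
  20x1 + 173x2 + 4x3 + 9x4 ≥ 387   (silicon)
  6x1 + 636x2 + 8x3 + 737x4 ≥ 958   (manganese)
  1x1 + 11x3 ≥ 20   (chromium)
  x1, x2, x3, x4 ≥ 0.
The minimum-cost mix takes nothing from cast iron scrap, ferromanganese — only silicomanganese, return scrap. Binding constraints: silicon and chromium.
So silicomanganese = 2.195 kg, return scrap = 1.818 kg.
Total cost: 1.64·2.195 + 0.32·1.818 = 4.1816.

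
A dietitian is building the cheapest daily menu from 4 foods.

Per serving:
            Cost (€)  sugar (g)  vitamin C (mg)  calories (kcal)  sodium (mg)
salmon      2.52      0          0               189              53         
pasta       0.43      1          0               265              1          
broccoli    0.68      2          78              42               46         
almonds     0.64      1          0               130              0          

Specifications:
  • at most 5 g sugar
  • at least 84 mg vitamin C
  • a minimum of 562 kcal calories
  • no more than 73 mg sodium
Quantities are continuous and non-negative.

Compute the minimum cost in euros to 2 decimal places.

Treat it as an LP. Let x1 = servings of salmon, x2 = servings of pasta, x3 = servings of broccoli, x4 = servings of almonds.
min 2.52x1 + 0.43x2 + 0.68x3 + 0.64x4 subject to:
  1x2 + 2x3 + 1x4 ≤ 5   (sugar)
  78x3 ≥ 84   (vitamin C)
  189x1 + 265x2 + 42x3 + 130x4 ≥ 562   (calories)
  53x1 + 1x2 + 46x3 ≤ 73   (sodium)
  x1, x2, x3, x4 ≥ 0.
The minimum-cost mix takes nothing from salmon, almonds — only pasta, broccoli. The vitamin C and calories requirements are met with equality.
So pasta = 1.95 servings, broccoli = 1.077 servings.
Objective = 0.43·1.95 + 0.68·1.077 = 1.5709.

€1.57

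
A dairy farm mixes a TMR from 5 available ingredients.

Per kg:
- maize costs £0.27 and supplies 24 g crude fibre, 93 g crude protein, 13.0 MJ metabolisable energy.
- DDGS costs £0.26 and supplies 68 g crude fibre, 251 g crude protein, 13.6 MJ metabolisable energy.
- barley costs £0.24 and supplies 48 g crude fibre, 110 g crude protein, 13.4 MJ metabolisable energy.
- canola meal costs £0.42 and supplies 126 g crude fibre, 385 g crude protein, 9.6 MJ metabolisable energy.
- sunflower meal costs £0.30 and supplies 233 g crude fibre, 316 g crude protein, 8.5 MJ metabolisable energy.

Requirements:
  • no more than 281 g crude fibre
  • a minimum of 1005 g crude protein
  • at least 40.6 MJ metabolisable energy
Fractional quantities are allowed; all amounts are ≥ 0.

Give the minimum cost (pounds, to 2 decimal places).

£1.04

Treat it as an LP. Let x1 = kg of maize, x2 = kg of DDGS, x3 = kg of barley, x4 = kg of canola meal, x5 = kg of sunflower meal.
Minimize 0.27x1 + 0.26x2 + 0.24x3 + 0.42x4 + 0.3x5 with:
  24x1 + 68x2 + 48x3 + 126x4 + 233x5 ≤ 281   (crude fibre)
  93x1 + 251x2 + 110x3 + 385x4 + 316x5 ≥ 1005   (crude protein)
  13x1 + 13.6x2 + 13.4x3 + 9.6x4 + 8.5x5 ≥ 40.6   (metabolisable energy)
  x1, x2, x3, x4, x5 ≥ 0.
The optimal basis is {DDGS, sunflower meal}; maize, barley, canola meal drop out. The crude fibre and crude protein requirements are met with equality.
Solving gives x2 = 3.929, x5 = 0.05922.
Objective = 0.26·3.929 + 0.3·0.05922 = 1.0393.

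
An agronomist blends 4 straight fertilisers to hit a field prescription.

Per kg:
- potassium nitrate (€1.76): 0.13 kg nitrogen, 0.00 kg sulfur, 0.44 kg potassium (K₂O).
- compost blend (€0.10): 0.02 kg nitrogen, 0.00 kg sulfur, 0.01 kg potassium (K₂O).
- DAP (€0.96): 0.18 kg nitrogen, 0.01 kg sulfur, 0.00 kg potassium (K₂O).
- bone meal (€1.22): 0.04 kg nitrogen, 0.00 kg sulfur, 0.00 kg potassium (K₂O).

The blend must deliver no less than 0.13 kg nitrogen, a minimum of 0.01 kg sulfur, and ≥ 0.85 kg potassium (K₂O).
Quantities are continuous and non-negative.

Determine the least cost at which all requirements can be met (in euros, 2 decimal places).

€4.36

This is a linear program. Let x1 = kg of potassium nitrate, x2 = kg of compost blend, x3 = kg of DAP, x4 = kg of bone meal.
Minimise 1.76x1 + 0.1x2 + 0.96x3 + 1.22x4 with:
  0.13x1 + 0.02x2 + 0.18x3 + 0.04x4 ≥ 0.13   (nitrogen)
  0.01x3 ≥ 0.01   (sulfur)
  0.44x1 + 0.01x2 ≥ 0.85   (potassium (K₂O))
  x1, x2, x3, x4 ≥ 0.
At the optimum only potassium nitrate, DAP are positive (compost blend, bone meal = 0). There the sulfur and potassium (K₂O) constraints are tight.
Optimal quantities: potassium nitrate = 1.932 kg, DAP = 1 kg.
Hence cost = 1.76·1.932 + 0.96·1 = €4.3603.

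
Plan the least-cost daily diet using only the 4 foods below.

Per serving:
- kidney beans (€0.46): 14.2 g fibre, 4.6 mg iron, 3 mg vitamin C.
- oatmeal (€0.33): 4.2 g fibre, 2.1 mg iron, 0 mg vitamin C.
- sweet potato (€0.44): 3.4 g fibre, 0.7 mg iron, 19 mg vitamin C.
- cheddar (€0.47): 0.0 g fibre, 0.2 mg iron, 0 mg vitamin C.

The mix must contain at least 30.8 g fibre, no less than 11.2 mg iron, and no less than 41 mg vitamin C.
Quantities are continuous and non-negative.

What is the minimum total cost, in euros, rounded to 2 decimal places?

This is a linear program. Let x1 = servings of kidney beans, x2 = servings of oatmeal, x3 = servings of sweet potato, x4 = servings of cheddar.
Minimise 0.46x1 + 0.33x2 + 0.44x3 + 0.47x4 s.t.:
  14.2x1 + 4.2x2 + 3.4x3 ≥ 30.8   (fibre)
  4.6x1 + 2.1x2 + 0.7x3 + 0.2x4 ≥ 11.2   (iron)
  3x1 + 19x3 ≥ 41   (vitamin C)
  x1, x2, x3, x4 ≥ 0.
The optimal basis is {kidney beans, sweet potato}; oatmeal, cheddar drop out. The iron and vitamin C requirements are met with equality.
Solving gives x1 = 2.158, x3 = 1.817.
Objective = 0.46·2.158 + 0.44·1.817 = 1.7922.

€1.79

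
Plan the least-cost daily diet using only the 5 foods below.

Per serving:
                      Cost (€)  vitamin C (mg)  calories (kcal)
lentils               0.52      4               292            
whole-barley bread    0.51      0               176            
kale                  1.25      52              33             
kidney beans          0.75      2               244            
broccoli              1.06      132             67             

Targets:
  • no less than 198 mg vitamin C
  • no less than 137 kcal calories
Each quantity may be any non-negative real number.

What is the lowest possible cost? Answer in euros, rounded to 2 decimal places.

€1.65

Treat it as an LP. Let x1 = servings of lentils, x2 = servings of whole-barley bread, x3 = servings of kale, x4 = servings of kidney beans, x5 = servings of broccoli.
Minimize 0.52x1 + 0.51x2 + 1.25x3 + 0.75x4 + 1.06x5 subject to:
  4x1 + 52x3 + 2x4 + 132x5 ≥ 198   (vitamin C)
  292x1 + 176x2 + 33x3 + 244x4 + 67x5 ≥ 137   (calories)
  x1, x2, x3, x4, x5 ≥ 0.
The optimal basis is {lentils, broccoli}; whole-barley bread, kale, kidney beans drop out. Binding constraints: vitamin C and calories.
Solving gives x1 = 0.1259, x5 = 1.496.
Objective = 0.52·0.1259 + 1.06·1.496 = 1.6512.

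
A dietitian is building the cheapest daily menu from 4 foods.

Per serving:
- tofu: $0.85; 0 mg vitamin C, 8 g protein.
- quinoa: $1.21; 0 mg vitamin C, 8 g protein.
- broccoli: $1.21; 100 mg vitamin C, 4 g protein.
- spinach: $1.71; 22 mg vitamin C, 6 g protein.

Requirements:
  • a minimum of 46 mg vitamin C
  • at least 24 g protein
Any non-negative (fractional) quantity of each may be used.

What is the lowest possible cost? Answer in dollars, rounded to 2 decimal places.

$2.91

Let x1 = servings of tofu, x2 = servings of quinoa, x3 = servings of broccoli, x4 = servings of spinach.
Minimise 0.85x1 + 1.21x2 + 1.21x3 + 1.71x4 subject to:
  100x3 + 22x4 ≥ 46   (vitamin C)
  8x1 + 8x2 + 4x3 + 6x4 ≥ 24   (protein)
  x1, x2, x3, x4 ≥ 0.
The cheapest feasible vertex uses only tofu, broccoli; quinoa, spinach are not used. Binding constraints: vitamin C and protein.
Solving gives x1 = 2.77, x3 = 0.46.
Hence cost = 0.85·2.77 + 1.21·0.46 = $2.9111.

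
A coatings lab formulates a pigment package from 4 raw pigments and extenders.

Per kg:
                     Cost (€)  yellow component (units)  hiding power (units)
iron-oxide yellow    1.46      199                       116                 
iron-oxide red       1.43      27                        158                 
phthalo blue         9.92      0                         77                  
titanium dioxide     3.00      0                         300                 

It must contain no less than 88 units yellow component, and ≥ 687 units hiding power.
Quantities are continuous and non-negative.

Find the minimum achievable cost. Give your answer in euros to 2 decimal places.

Let x1 = kg of iron-oxide yellow, x2 = kg of iron-oxide red, x3 = kg of phthalo blue, x4 = kg of titanium dioxide.
Minimise 1.46x1 + 1.43x2 + 9.92x3 + 3x4 with:
  199x1 + 27x2 ≥ 88   (yellow component)
  116x1 + 158x2 + 77x3 + 300x4 ≥ 687   (hiding power)
  x1, x2, x3, x4 ≥ 0.
At the optimum only iron-oxide red is positive (iron-oxide yellow, phthalo blue, titanium dioxide = 0). Binding constraint: hiding power.
Optimal quantities: iron-oxide red = 4.348 kg.
Objective = 1.43·4.348 = 6.2176.

€6.22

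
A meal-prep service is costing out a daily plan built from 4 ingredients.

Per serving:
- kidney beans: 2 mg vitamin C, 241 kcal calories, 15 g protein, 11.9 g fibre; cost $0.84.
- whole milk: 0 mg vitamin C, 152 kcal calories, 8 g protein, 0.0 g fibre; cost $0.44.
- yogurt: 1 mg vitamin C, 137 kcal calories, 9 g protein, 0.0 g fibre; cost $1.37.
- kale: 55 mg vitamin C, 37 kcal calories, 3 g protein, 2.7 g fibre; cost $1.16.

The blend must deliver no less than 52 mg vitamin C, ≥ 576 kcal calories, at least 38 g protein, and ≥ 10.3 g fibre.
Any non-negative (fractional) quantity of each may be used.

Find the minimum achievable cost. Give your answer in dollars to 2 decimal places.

Let x1 = servings of kidney beans, x2 = servings of whole milk, x3 = servings of yogurt, x4 = servings of kale.
min 0.84x1 + 0.44x2 + 1.37x3 + 1.16x4 s.t.:
  2x1 + 1x3 + 55x4 ≥ 52   (vitamin C)
  241x1 + 152x2 + 137x3 + 37x4 ≥ 576   (calories)
  15x1 + 8x2 + 9x3 + 3x4 ≥ 38   (protein)
  11.9x1 + 2.7x4 ≥ 10.3   (fibre)
  x1, x2, x3, x4 ≥ 0.
The cheapest feasible vertex uses only kidney beans, kale; whole milk, yogurt are not used. The vitamin C and protein requirements are met with equality.
So kidney beans = 2.361 servings, kale = 0.8596 servings.
Hence cost = 0.84·2.361 + 1.16·0.8596 = $2.9804.

$2.98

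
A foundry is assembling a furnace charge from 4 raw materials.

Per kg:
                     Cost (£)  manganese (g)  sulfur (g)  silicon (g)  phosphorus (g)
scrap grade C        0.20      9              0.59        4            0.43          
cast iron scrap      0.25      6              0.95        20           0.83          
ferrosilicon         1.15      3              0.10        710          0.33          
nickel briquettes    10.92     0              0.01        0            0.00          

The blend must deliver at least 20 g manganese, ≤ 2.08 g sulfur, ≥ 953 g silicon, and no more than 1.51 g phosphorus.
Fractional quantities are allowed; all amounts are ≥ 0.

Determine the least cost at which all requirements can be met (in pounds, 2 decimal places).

£1.89

This is a linear program. Let x1 = kg of scrap grade C, x2 = kg of cast iron scrap, x3 = kg of ferrosilicon, x4 = kg of nickel briquettes.
Minimise 0.2x1 + 0.25x2 + 1.15x3 + 10.92x4 s.t.:
  9x1 + 6x2 + 3x3 ≥ 20   (manganese)
  0.59x1 + 0.95x2 + 0.1x3 + 0.01x4 ≤ 2.08   (sulfur)
  4x1 + 20x2 + 710x3 ≥ 953   (silicon)
  0.43x1 + 0.83x2 + 0.33x3 ≤ 1.51   (phosphorus)
  x1, x2, x3, x4 ≥ 0.
The optimal basis is {scrap grade C, ferrosilicon}; cast iron scrap, nickel briquettes drop out. Binding constraints: manganese and silicon.
Solving gives x1 = 1.778, x3 = 1.332.
Objective = 0.2·1.778 + 1.15·1.332 = 1.8874.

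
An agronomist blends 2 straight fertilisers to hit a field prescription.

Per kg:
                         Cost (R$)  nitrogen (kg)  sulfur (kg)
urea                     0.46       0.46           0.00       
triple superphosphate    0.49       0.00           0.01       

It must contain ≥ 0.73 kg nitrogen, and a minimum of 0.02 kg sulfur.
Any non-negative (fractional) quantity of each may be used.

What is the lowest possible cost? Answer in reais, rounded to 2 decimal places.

R$1.71

Let x1 = kg of urea, x2 = kg of triple superphosphate.
Minimize 0.46x1 + 0.49x2 subject to:
  0.46x1 ≥ 0.73   (nitrogen)
  0.01x2 ≥ 0.02   (sulfur)
  x1, x2 ≥ 0.
Both inputs are positive at the optimum. The nitrogen and sulfur requirements are met with equality.
So urea = 1.587 kg, triple superphosphate = 2 kg.
Cost = 0.46·1.587 + 0.49·2 = 1.7100.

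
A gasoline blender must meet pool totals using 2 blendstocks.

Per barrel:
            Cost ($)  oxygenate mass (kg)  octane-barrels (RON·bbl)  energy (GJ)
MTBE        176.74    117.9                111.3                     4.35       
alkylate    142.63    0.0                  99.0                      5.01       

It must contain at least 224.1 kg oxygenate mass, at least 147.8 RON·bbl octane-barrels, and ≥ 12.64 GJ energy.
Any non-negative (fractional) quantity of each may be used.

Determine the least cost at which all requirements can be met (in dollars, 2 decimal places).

Set it up as a linear program. Let x1 = barrels of MTBE, x2 = barrels of alkylate.
min 176.74x1 + 142.63x2 with:
  117.9x1 ≥ 224.1   (oxygenate mass)
  111.3x1 + 99x2 ≥ 147.8   (octane-barrels)
  4.35x1 + 5.01x2 ≥ 12.64   (energy)
  x1, x2 ≥ 0.
Both inputs are positive at the optimum. There the oxygenate mass and energy constraints are tight.
That vertex is x1 = 1.9008, x2 = 0.87259.
Objective = 176.74·1.9008 + 142.63·0.87259 = 460.4049.

$460.40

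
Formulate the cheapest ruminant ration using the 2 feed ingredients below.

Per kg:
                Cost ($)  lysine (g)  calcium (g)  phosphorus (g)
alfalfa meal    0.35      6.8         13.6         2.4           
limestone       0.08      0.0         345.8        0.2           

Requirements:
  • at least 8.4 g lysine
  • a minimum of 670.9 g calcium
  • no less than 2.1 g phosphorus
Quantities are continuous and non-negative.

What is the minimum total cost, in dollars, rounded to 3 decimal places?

Let x1 = kg of alfalfa meal, x2 = kg of limestone.
Minimize 0.35x1 + 0.08x2 subject to:
  6.8x1 ≥ 8.4   (lysine)
  13.6x1 + 345.8x2 ≥ 670.9   (calcium)
  2.4x1 + 0.2x2 ≥ 2.1   (phosphorus)
  x1, x2 ≥ 0.
Both inputs are positive at the optimum. The lysine and calcium requirements are met with equality.
Solving gives x1 = 1.235, x2 = 1.892.
Total cost: 0.35·1.235 + 0.08·1.892 = 0.58361.

$0.584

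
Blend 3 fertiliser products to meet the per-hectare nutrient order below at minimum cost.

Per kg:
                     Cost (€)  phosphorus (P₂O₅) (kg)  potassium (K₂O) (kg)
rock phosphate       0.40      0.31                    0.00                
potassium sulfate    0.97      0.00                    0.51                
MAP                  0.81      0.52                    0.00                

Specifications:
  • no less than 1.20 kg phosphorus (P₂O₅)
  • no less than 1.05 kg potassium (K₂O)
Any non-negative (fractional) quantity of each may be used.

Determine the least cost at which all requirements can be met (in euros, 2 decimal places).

Treat it as an LP. Let x1 = kg of rock phosphate, x2 = kg of potassium sulfate, x3 = kg of MAP.
Minimize 0.4x1 + 0.97x2 + 0.81x3 with:
  0.31x1 + 0.52x3 ≥ 1.2   (phosphorus (P₂O₅))
  0.51x2 ≥ 1.05   (potassium (K₂O))
  x1, x2, x3 ≥ 0.
At the optimum only rock phosphate, potassium sulfate are positive (MAP = 0). There the phosphorus (P₂O₅) and potassium (K₂O) constraints are tight.
Optimal quantities: rock phosphate = 3.871 kg, potassium sulfate = 2.059 kg.
Total cost: 0.4·3.871 + 0.97·2.059 = 3.5456.

€3.55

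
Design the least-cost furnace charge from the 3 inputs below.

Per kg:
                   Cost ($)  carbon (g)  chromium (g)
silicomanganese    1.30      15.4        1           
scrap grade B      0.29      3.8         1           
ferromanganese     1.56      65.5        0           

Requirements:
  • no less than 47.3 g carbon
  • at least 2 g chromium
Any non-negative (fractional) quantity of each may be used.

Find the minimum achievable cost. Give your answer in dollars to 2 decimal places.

$1.53

Set it up as a linear program. Let x1 = kg of silicomanganese, x2 = kg of scrap grade B, x3 = kg of ferromanganese.
Minimize 1.3x1 + 0.29x2 + 1.56x3 subject to:
  15.4x1 + 3.8x2 + 65.5x3 ≥ 47.3   (carbon)
  1x1 + 1x2 ≥ 2   (chromium)
  x1, x2, x3 ≥ 0.
The cheapest feasible vertex uses only scrap grade B, ferromanganese; silicomanganese is not used. There the carbon and chromium constraints are tight.
Solving gives x2 = 2, x3 = 0.6061.
Hence cost = 0.29·2 + 1.56·0.6061 = $1.5255.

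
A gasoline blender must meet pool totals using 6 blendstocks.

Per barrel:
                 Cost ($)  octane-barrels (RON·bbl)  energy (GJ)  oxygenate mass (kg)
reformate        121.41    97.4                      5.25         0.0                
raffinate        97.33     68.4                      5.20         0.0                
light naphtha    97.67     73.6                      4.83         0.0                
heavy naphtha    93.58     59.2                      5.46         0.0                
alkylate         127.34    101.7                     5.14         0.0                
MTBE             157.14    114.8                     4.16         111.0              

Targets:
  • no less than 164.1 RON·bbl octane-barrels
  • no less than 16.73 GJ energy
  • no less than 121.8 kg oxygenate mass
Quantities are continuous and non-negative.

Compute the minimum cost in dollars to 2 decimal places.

Let x1 = barrels of reformate, x2 = barrels of raffinate, x3 = barrels of light naphtha, x4 = barrels of heavy naphtha, x5 = barrels of alkylate, x6 = barrels of MTBE.
min 121.41x1 + 97.33x2 + 97.67x3 + 93.58x4 + 127.34x5 + 157.14x6 with:
  97.4x1 + 68.4x2 + 73.6x3 + 59.2x4 + 101.7x5 + 114.8x6 ≥ 164.1   (octane-barrels)
  5.25x1 + 5.2x2 + 4.83x3 + 5.46x4 + 5.14x5 + 4.16x6 ≥ 16.73   (energy)
  111x6 ≥ 121.8   (oxygenate mass)
  x1, x2, x3, x4, x5, x6 ≥ 0.
The minimum-cost mix takes nothing from reformate, raffinate, light naphtha, alkylate — only heavy naphtha, MTBE. Binding constraints: energy and oxygenate mass.
That vertex is x4 = 2.22807, x6 = 1.0973.
Total cost: 93.58·2.22807 + 157.14·1.0973 = 380.9325.

$380.93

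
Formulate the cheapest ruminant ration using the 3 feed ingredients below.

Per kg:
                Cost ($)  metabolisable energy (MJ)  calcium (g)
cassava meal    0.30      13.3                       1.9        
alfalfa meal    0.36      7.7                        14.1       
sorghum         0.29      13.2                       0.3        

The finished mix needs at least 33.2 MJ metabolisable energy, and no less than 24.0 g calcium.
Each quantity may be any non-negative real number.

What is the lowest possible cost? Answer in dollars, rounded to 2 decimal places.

Set it up as a linear program. Let x1 = kg of cassava meal, x2 = kg of alfalfa meal, x3 = kg of sorghum.
min 0.3x1 + 0.36x2 + 0.29x3 subject to:
  13.3x1 + 7.7x2 + 13.2x3 ≥ 33.2   (metabolisable energy)
  1.9x1 + 14.1x2 + 0.3x3 ≥ 24   (calcium)
  x1, x2, x3 ≥ 0.
At the optimum only cassava meal, alfalfa meal are positive (sorghum = 0). Binding constraints: metabolisable energy and calcium.
Solving gives x1 = 1.639, x2 = 1.481.
Objective = 0.3·1.639 + 0.36·1.481 = 1.0249.

$1.02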